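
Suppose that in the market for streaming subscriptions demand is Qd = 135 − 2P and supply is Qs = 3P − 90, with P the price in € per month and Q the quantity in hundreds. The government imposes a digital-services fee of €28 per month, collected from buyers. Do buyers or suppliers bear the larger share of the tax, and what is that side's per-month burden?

Buyers bear the larger share: €16.8 per month.

Before the tax: set 135 − 2P = 3P − 90 → P* = €45, Q* = 45.
With the tax collected from buyers, demand (in seller-price terms) shifts: Qd = 135 − 2(P + 28).
Solving gives Q = 11.4 with buyers paying €61.8 and suppliers receiving €33.8 (the €28 wedge).
Per-month burden: buyers €16.8, suppliers €11.2.
Buyers take the larger share because demand is less price-elastic here (demand slope 2 vs supply slope 3).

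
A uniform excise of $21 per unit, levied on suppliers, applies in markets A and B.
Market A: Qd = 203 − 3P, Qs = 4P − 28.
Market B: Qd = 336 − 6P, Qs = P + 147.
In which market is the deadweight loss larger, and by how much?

Market A, by $189.

Market A: pre-tax P* = $33, Q* = 104; post-tax Q = 68; deadweight loss = $378.
Market B: pre-tax P* = $27, Q* = 174; post-tax Q = 156; deadweight loss = $189.
Difference: $378 vs $189 → market A is larger by $189.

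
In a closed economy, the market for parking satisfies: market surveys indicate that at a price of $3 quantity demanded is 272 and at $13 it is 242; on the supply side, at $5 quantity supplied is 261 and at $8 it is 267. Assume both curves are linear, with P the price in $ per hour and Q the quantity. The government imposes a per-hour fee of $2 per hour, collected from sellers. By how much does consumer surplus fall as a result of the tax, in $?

Demand slope: (242 − 272)/(13 − 3) = -3, so Qd = 281 − 3P.
Supply slope: (267 − 261)/(8 − 5) = 2, so Qs = 2P + 251.
Before the tax: set 281 − 3P = 2P + 251 → P* = $6, Q* = 263.
With the tax collected from sellers, supply shifts: Qs = 2(P − 2) + 251.
New equilibrium: buyers pay $6.8, sellers receive $4.8, Q = 260.6. (Wedge: Pb − Ps = 2.)
ΔCS is the trapezoid between Q = 260.6 and Q = 263 of height $0.8: ½ · (263 + 260.6) · 0.8 = $209.44.

Consumer surplus falls by $209.44.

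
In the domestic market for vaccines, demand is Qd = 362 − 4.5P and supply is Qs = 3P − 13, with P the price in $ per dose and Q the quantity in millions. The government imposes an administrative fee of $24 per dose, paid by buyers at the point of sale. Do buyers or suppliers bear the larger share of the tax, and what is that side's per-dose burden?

Without the tax, 362 − 4.5P = 3P − 13 gives 7.5P = 375, so P* = $50 and Q* = 137.
With the tax collected from buyers, demand (in seller-price terms) shifts: Qd = 362 − 4.5(P + 24).
Solving gives Q = 93.8 with buyers paying $59.6 and suppliers receiving $35.6 (the $24 wedge).
Per-dose burden: buyers $9.6, suppliers $14.4.
Suppliers take the larger share because supply is less price-elastic here (demand slope 4.5 vs supply slope 3).

Suppliers bear the larger share: $14.4 per dose.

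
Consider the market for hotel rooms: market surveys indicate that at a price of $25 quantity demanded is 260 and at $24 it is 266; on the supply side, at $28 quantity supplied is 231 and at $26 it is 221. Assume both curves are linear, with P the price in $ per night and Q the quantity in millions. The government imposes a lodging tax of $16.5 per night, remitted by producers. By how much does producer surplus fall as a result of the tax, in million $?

Producer surplus falls by $1921.5 million.

Demand slope: (266 − 260)/(24 − 25) = -6, so Qd = 410 − 6P.
Supply slope: (221 − 231)/(26 − 28) = 5, so Qs = 5P + 91.
Before the tax: set 410 − 6P = 5P + 91 → P* = $29, Q* = 236.
With the tax collected from producers, supply shifts: Qs = 5(P − 16.5) + 91.
Solving gives Q = 191 with buyers paying $36.5 and producers receiving $20 (the $16.5 wedge).
ΔPS is the trapezoid between Q = 191 and Q = 236 of height $9: ½ · (236 + 191) · 9 = $1921.5.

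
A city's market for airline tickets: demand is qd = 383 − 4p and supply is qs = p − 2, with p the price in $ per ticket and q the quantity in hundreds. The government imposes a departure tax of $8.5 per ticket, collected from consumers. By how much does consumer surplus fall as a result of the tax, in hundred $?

Without the tax, 383 − 4p = p − 2 gives 5p = 385, so p* = $77 and q* = 75.
With the tax collected from consumers, demand (in seller-price terms) shifts: qd = 383 − 4(p + 8.5).
Solving gives q = 68.2 with consumers paying $78.7 and sellers receiving $70.2 (the $8.5 wedge).
ΔCS is the trapezoid between Q = 68.2 and Q = 75 of height $1.7: ½ · (75 + 68.2) · 1.7 = $121.72.

Consumer surplus falls by $121.72 hundred.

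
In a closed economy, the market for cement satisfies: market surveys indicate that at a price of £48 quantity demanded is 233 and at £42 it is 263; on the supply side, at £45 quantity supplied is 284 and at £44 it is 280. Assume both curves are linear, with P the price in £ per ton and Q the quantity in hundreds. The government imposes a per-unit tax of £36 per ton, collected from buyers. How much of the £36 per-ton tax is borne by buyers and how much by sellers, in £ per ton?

Demand slope: (263 − 233)/(42 − 48) = -5, so Qd = 473 − 5P.
Supply slope: (280 − 284)/(44 − 45) = 4, so Qs = 4P + 104.
Without the tax, 473 − 5P = 4P + 104 gives 9P = 369, so P* = £41 and Q* = 268.
With the tax collected from buyers, demand (in seller-price terms) shifts: Qd = 473 − 5(P + 36).
Solving gives Q = 188 with buyers paying £57 and sellers receiving £21 (the £36 wedge).
Burden on buyers: £16; on sellers: £20. (They sum to £36.)
The less price-elastic side of the market bears the larger share of a per-unit tax.

Buyers bear £16 per ton; sellers bear £20 per ton.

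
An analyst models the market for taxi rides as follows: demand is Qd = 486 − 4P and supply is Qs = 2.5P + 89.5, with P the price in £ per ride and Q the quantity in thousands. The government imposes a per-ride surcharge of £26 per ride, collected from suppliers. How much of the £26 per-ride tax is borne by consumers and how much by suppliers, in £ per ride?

Consumers bear £10 per ride; suppliers bear £16 per ride.

Before the tax: set 486 − 4P = 2.5P + 89.5 → P* = £61, Q* = 242.
With the tax collected from suppliers, supply shifts: Qs = 2.5(P − 26) + 89.5.
New equilibrium: consumers pay £71, suppliers receive £45, Q = 202. (Wedge: Pb − Ps = 26.)
Burden on consumers: £10; on suppliers: £16. (They sum to £26.)
The less price-elastic side of the market bears the larger share of a per-unit tax.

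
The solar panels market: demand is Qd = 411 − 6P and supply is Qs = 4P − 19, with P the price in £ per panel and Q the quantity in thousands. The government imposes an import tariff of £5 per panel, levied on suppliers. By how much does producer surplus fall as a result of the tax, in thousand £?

Before the tax: set 411 − 6P = 4P − 19 → P* = £43, Q* = 153.
With the tax collected from suppliers, supply shifts: Qs = 4(P − 5) − 19.
New equilibrium: consumers pay £45, suppliers receive £40, Q = 141. (Wedge: Pb − Ps = 5.)
ΔPS is the trapezoid between Q = 141 and Q = 153 of height £3: ½ · (153 + 141) · 3 = £441.

Producer surplus falls by £441 thousand.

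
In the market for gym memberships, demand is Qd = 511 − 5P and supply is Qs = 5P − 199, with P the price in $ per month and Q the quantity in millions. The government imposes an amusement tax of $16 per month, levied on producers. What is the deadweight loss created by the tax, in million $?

Without the tax, 511 − 5P = 5P − 199 gives 10P = 710, so P* = $71 and Q* = 156.
With the tax collected from producers, supply shifts: Qs = 5(P − 16) − 199.
Solving gives Q = 116 with buyers paying $79 and producers receiving $63 (the $16 wedge).
Quantity falls by |ΔQ| = |156 − 116| = 40.
DWL = ½ · t · |ΔQ| = ½ · 16 · 40 = $320.

Deadweight loss = $320 million.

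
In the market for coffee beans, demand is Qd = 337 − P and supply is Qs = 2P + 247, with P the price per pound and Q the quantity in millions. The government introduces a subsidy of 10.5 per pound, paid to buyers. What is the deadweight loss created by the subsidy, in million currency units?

Deadweight loss = 36.75 million.

Before the subsidy: set 337 − P = 2P + 247 → P* = 30, Q* = 307.
With a per-unit subsidy paid to buyers, each effectively pays P − 10.5, so demand becomes Qd = 337 − (P − 10.5).
Solving gives Q = 314 with buyers paying 23 and producers receiving 33.5 (the 10.5 wedge).
Quantity rises by |ΔQ| = |307 − 314| = 7.
DWL = ½ · t · |ΔQ| = ½ · 10.5 · 7 = 36.75.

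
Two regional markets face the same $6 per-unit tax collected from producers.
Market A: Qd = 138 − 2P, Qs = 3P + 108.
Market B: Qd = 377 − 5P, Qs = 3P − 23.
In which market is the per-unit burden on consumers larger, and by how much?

Market A: pre-tax P* = $6, Q* = 126; post-tax Q = 118.8; per-unit burden on consumers = $3.6.
Market B: pre-tax P* = $50, Q* = 127; post-tax Q = 115.75; per-unit burden on consumers = $2.25.
Difference: $3.6 vs $2.25 → market A is larger by $1.35.

Market A, by $1.35.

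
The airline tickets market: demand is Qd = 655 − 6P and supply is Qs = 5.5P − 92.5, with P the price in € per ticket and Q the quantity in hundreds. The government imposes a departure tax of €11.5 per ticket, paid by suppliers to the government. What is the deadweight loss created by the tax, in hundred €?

Deadweight loss = €189.75 hundred.

Without the tax, 655 − 6P = 5.5P − 92.5 gives 11.5P = 747.5, so P* = €65 and Q* = 265.
With the tax collected from suppliers, supply shifts: Qs = 5.5(P − 11.5) − 92.5.
Solving gives Q = 232 with consumers paying €70.5 and suppliers receiving €59 (the €11.5 wedge).
Quantity falls by |ΔQ| = |265 − 232| = 33.
DWL = ½ · t · |ΔQ| = ½ · 11.5 · 33 = €189.75.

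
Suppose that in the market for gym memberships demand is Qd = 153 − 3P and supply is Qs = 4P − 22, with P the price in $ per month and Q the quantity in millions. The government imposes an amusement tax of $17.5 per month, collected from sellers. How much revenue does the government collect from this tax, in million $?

Tax revenue = $840 million.

Without the tax, 153 − 3P = 4P − 22 gives 7P = 175, so P* = $25 and Q* = 78.
With the tax collected from sellers, supply shifts: Qs = 4(P − 17.5) − 22.
New equilibrium: consumers pay $35, sellers receive $17.5, Q = 48. (Wedge: Pb − Ps = 17.5.)
Revenue = t · Q = 17.5 · 48 = $840.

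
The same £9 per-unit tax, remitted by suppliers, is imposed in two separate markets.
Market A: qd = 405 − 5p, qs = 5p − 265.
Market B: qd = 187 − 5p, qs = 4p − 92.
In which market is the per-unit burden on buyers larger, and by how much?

Market A, by £0.5.

Market A: pre-tax p* = £67, q* = 70; post-tax q = 47.5; per-unit burden on buyers = £4.5.
Market B: pre-tax p* = £31, q* = 32; post-tax q = 12; per-unit burden on buyers = £4.
Difference: £4.5 vs £4 → market A is larger by £0.5.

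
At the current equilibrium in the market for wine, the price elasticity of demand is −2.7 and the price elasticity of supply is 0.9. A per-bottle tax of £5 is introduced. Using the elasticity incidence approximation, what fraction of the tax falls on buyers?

Buyers' share ≈ 0.25.

Incidence ratio: buyers' share ≈ εs / (εs + |εd|) = 0.9 / (0.9 + 2.7) = 0.25.
Supply is the less elastic side, so buyers bear the smaller share.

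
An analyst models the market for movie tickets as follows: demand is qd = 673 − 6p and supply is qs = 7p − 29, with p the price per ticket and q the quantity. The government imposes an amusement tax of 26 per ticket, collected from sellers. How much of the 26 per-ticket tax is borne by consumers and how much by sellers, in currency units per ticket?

Before the tax: set 673 − 6p = 7p − 29 → p* = 54, q* = 349.
With the tax collected from sellers, supply shifts: qs = 7(p − 26) − 29.
Solving gives q = 265 with consumers paying 68 and sellers receiving 42 (the 26 wedge).
Burden on consumers: 14; on sellers: 12. (They sum to 26.)

Consumers bear 14 per ticket; sellers bear 12 per ticket.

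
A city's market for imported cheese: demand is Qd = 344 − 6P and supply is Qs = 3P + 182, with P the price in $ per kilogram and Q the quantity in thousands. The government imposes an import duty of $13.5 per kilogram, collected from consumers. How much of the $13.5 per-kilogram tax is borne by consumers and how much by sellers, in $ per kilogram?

Before the tax: set 344 − 6P = 3P + 182 → P* = $18, Q* = 236.
With the tax collected from consumers, demand (in seller-price terms) shifts: Qd = 344 − 6(P + 13.5).
Solving gives Q = 209 with consumers paying $22.5 and sellers receiving $9 (the $13.5 wedge).
Burden on consumers: $4.5; on sellers: $9. (They sum to $13.5.)

Consumers bear $4.5 per kilogram; sellers bear $9 per kilogram.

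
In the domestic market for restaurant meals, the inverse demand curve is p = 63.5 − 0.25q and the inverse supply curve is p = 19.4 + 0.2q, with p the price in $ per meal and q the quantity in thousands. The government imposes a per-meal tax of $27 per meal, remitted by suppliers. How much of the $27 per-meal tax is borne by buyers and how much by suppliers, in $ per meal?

Rewrite in direct form: qd = 254 − 4p and qs = 5p − 97.
Before the tax: set 254 − 4p = 5p − 97 → p* = $39, q* = 98.
With the tax collected from suppliers, supply shifts: qs = 5(p − 27) − 97.
Solving gives q = 38 with buyers paying $54 and suppliers receiving $27 (the $27 wedge).
Burden on buyers: $15; on suppliers: $12. (They sum to $27.)
The less price-elastic side of the market bears the larger share of a per-unit tax.

Buyers bear $15 per meal; suppliers bear $12 per meal.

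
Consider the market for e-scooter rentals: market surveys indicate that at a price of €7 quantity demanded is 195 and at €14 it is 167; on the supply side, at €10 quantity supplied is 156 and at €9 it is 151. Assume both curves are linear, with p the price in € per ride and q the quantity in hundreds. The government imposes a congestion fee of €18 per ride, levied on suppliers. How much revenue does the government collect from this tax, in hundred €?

Tax revenue = €2358 hundred.

Demand slope: (167 − 195)/(14 − 7) = -4, so qd = 223 − 4p.
Supply slope: (151 − 156)/(9 − 10) = 5, so qs = 5p + 106.
Without the tax, 223 − 4p = 5p + 106 gives 9p = 117, so p* = €13 and q* = 171.
With the tax collected from suppliers, supply shifts: qs = 5(p − 18) + 106.
New equilibrium: buyers pay €23, suppliers receive €5, q = 131. (Wedge: pb − ps = 18.)
Revenue = t · Q = 18 · 131 = €2358.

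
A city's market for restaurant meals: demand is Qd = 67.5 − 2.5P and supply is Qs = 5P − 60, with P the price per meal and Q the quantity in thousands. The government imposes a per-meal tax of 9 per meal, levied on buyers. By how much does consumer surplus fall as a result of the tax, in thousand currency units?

Consumer surplus falls by 105 thousand.

Before the tax: set 67.5 − 2.5P = 5P − 60 → P* = 17, Q* = 25.
With the tax collected from buyers, demand (in seller-price terms) shifts: Qd = 67.5 − 2.5(P + 9).
Solving gives Q = 10 with buyers paying 23 and suppliers receiving 14 (the 9 wedge).
ΔCS is the trapezoid between Q = 10 and Q = 25 of height 6: ½ · (25 + 10) · 6 = 105.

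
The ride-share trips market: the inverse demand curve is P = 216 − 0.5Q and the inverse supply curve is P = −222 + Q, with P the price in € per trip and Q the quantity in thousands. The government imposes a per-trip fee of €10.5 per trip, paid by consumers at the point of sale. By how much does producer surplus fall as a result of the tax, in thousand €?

Inverting to Q(P) form: Qd = 432 − 2P; Qs = P + 222.
Before the tax: set 432 − 2P = P + 222 → P* = €70, Q* = 292.
With the tax collected from consumers, demand (in seller-price terms) shifts: Qd = 432 − 2(P + 10.5).
New equilibrium: consumers pay €73.5, sellers receive €63, Q = 285. (Wedge: Pb − Ps = 10.5.)
ΔPS is the trapezoid between Q = 285 and Q = 292 of height €7: ½ · (292 + 285) · 7 = €2019.5.

Producer surplus falls by €2019.5 thousand.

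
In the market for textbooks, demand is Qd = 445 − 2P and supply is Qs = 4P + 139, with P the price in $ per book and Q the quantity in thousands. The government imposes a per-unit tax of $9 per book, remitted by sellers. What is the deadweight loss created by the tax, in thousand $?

Without the tax, 445 − 2P = 4P + 139 gives 6P = 306, so P* = $51 and Q* = 343.
With the tax collected from sellers, supply shifts: Qs = 4(P − 9) + 139.
Solving gives Q = 331 with consumers paying $57 and sellers receiving $48 (the $9 wedge).
Quantity falls by |ΔQ| = |343 − 331| = 12.
DWL = ½ · t · |ΔQ| = ½ · 9 · 12 = $54.

Deadweight loss = $54 thousand.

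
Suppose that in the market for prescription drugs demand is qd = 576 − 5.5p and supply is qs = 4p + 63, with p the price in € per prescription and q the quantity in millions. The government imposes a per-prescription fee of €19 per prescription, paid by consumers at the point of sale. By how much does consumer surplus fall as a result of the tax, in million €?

Consumer surplus falls by €2056 million.

Without the tax, 576 − 5.5p = 4p + 63 gives 9.5p = 513, so p* = €54 and q* = 279.
With the tax collected from consumers, demand (in seller-price terms) shifts: qd = 576 − 5.5(p + 19).
Solving gives q = 235 with consumers paying €62 and suppliers receiving €43 (the €19 wedge).
ΔCS is the trapezoid between Q = 235 and Q = 279 of height €8: ½ · (279 + 235) · 8 = €2056.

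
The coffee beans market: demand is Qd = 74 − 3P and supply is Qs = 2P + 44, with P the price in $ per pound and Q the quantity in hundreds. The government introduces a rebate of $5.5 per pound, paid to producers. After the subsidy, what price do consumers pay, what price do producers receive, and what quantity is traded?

Consumers pay $3.8; producers receive $9.3; quantity = 62.6.

Without the subsidy, 74 − 3P = 2P + 44 gives 5P = 30, so P* = $6 and Q* = 56.
With a per-unit subsidy paid to producers, each receives P + 5.5 per unit sold, so supply becomes Qs = 2(P + 5.5) + 44.
New equilibrium: consumers pay $3.8, producers receive $9.3, Q = 62.6. (Wedge: Pb − Ps = −5.5.)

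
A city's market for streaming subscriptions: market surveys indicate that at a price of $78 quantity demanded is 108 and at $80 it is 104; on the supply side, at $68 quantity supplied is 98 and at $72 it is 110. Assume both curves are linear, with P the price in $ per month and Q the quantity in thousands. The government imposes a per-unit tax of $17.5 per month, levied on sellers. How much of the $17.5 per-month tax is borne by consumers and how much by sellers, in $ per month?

Demand slope: (104 − 108)/(80 − 78) = -2, so Qd = 264 − 2P.
Supply slope: (110 − 98)/(72 − 68) = 3, so Qs = 3P − 106.
Without the tax, 264 − 2P = 3P − 106 gives 5P = 370, so P* = $74 and Q* = 116.
With the tax collected from sellers, supply shifts: Qs = 3(P − 17.5) − 106.
Solving gives Q = 95 with consumers paying $84.5 and sellers receiving $67 (the $17.5 wedge).
Burden on consumers: $10.5; on sellers: $7. (They sum to $17.5.)
The less price-elastic side of the market bears the larger share of a per-unit tax.

Consumers bear $10.5 per month; sellers bear $7 per month.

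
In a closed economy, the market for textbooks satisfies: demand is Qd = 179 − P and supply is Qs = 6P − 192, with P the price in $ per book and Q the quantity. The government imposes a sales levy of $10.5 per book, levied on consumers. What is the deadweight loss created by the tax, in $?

Deadweight loss = $47.25.

Before the tax: set 179 − P = 6P − 192 → P* = $53, Q* = 126.
With the tax collected from consumers, demand (in seller-price terms) shifts: Qd = 179 − (P + 10.5).
Solving gives Q = 117 with consumers paying $62 and suppliers receiving $51.5 (the $10.5 wedge).
Quantity falls by |ΔQ| = |126 − 117| = 9.
DWL = ½ · t · |ΔQ| = ½ · 10.5 · 9 = $47.25.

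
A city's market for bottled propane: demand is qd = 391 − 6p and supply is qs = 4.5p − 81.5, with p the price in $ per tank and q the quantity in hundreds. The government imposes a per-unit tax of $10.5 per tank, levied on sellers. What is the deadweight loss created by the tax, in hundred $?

Without the tax, 391 − 6p = 4.5p − 81.5 gives 10.5p = 472.5, so p* = $45 and q* = 121.
With the tax collected from sellers, supply shifts: qs = 4.5(p − 10.5) − 81.5.
Solving gives q = 94 with consumers paying $49.5 and sellers receiving $39 (the $10.5 wedge).
Quantity falls by |ΔQ| = |121 − 94| = 27.
DWL = ½ · t · |ΔQ| = ½ · 10.5 · 27 = $141.75.

Deadweight loss = $141.75 hundred.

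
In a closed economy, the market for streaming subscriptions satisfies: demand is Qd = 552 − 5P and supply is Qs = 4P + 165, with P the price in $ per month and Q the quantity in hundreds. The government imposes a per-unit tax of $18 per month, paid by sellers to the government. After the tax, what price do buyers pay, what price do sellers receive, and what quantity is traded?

Buyers pay $51; sellers receive $33; quantity = 297.

Before the tax: set 552 − 5P = 4P + 165 → P* = $43, Q* = 337.
With the tax collected from sellers, supply shifts: Qs = 4(P − 18) + 165.
Solving gives Q = 297 with buyers paying $51 and sellers receiving $33 (the $18 wedge).
The less price-elastic side of the market bears the larger share of a per-unit tax.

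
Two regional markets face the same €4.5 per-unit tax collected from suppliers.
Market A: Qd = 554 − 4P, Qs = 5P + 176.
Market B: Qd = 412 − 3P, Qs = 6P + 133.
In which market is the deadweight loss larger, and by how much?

Market A, by €2.25.

Market A: pre-tax P* = €42, Q* = 386; post-tax Q = 376; deadweight loss = €22.5.
Market B: pre-tax P* = €31, Q* = 319; post-tax Q = 310; deadweight loss = €20.25.
Difference: €22.5 vs €20.25 → market A is larger by €2.25.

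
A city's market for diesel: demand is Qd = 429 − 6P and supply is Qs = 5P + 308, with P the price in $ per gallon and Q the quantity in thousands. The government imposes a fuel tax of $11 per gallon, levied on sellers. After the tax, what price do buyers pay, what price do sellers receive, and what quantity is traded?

Buyers pay $16; sellers receive $5; quantity = 333.

Before the tax: set 429 − 6P = 5P + 308 → P* = $11, Q* = 363.
With the tax collected from sellers, supply shifts: Qs = 5(P − 11) + 308.
New equilibrium: buyers pay $16, sellers receive $5, Q = 333. (Wedge: Pb − Ps = 11.)
The less price-elastic side of the market bears the larger share of a per-unit tax.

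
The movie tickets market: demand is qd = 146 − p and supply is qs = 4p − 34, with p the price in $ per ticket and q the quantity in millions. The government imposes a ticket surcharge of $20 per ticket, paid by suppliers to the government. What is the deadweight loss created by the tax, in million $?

Without the tax, 146 − p = 4p − 34 gives 5p = 180, so p* = $36 and q* = 110.
With the tax collected from suppliers, supply shifts: qs = 4(p − 20) − 34.
Solving gives q = 94 with consumers paying $52 and suppliers receiving $32 (the $20 wedge).
Quantity falls by |ΔQ| = |110 − 94| = 16.
DWL = ½ · t · |ΔQ| = ½ · 20 · 16 = $160.

Deadweight loss = $160 million.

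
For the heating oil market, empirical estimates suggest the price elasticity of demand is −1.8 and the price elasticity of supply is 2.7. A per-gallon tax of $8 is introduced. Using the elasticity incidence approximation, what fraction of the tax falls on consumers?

Consumers' share ≈ 0.6.

Incidence ratio: consumers' share ≈ εs / (εs + |εd|) = 2.7 / (2.7 + 1.8) = 0.6.
Supply is the more elastic side, so consumers bear the larger share.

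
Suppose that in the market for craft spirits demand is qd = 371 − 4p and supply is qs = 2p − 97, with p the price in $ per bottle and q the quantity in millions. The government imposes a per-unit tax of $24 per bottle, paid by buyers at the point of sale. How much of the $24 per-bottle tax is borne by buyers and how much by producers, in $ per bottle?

Without the tax, 371 − 4p = 2p − 97 gives 6p = 468, so p* = $78 and q* = 59.
With the tax collected from buyers, demand (in seller-price terms) shifts: qd = 371 − 4(p + 24).
Solving gives q = 27 with buyers paying $86 and producers receiving $62 (the $24 wedge).
Burden on buyers: $8; on producers: $16. (They sum to $24.)
The less price-elastic side of the market bears the larger share of a per-unit tax.

Buyers bear $8 per bottle; producers bear $16 per bottle.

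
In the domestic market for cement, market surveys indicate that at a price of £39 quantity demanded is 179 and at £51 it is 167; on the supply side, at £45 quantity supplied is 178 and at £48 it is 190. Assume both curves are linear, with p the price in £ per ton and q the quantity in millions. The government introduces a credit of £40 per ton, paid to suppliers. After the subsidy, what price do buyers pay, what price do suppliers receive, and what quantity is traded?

Buyers pay £12; suppliers receive £52; quantity = 206.

Demand slope: (167 − 179)/(51 − 39) = -1, so qd = 218 − p.
Supply slope: (190 − 178)/(48 − 45) = 4, so qs = 4p − 2.
Without the subsidy, 218 − p = 4p − 2 gives 5p = 220, so p* = £44 and q* = 174.
With a per-unit subsidy paid to suppliers, each receives p + 40 per unit sold, so supply becomes qs = 4(p + 40) − 2.
New equilibrium: buyers pay £12, suppliers receive £52, q = 206. (Wedge: pb − ps = −40.)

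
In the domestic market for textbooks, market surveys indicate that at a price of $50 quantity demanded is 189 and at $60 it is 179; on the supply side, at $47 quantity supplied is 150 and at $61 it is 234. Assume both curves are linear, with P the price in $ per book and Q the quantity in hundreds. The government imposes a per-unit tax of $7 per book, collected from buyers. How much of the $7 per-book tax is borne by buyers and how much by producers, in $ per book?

Demand slope: (179 − 189)/(60 − 50) = -1, so Qd = 239 − P.
Supply slope: (234 − 150)/(61 − 47) = 6, so Qs = 6P − 132.
Without the tax, 239 − P = 6P − 132 gives 7P = 371, so P* = $53 and Q* = 186.
With the tax collected from buyers, demand (in seller-price terms) shifts: Qd = 239 − (P + 7).
Solving gives Q = 180 with buyers paying $59 and producers receiving $52 (the $7 wedge).
Burden on buyers: $6; on producers: $1. (They sum to $7.)

Buyers bear $6 per book; producers bear $1 per book.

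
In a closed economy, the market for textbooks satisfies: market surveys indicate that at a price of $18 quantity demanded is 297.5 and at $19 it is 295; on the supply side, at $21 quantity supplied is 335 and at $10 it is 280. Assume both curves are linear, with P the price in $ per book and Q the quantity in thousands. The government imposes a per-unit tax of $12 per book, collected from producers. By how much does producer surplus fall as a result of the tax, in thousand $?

Demand slope: (295 − 297.5)/(19 − 18) = -2.5, so Qd = 342.5 − 2.5P.
Supply slope: (280 − 335)/(10 − 21) = 5, so Qs = 5P + 230.
Without the tax, 342.5 − 2.5P = 5P + 230 gives 7.5P = 112.5, so P* = $15 and Q* = 305.
With the tax collected from producers, supply shifts: Qs = 5(P − 12) + 230.
New equilibrium: buyers pay $23, producers receive $11, Q = 285. (Wedge: Pb − Ps = 12.)
ΔPS is the trapezoid between Q = 285 and Q = 305 of height $4: ½ · (305 + 285) · 4 = $1180.

Producer surplus falls by $1180 thousand.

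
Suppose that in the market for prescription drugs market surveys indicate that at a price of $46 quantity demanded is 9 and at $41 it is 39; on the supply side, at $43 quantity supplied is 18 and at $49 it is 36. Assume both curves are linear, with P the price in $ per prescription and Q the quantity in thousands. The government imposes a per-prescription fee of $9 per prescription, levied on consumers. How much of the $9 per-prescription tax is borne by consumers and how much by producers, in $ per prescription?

Demand slope: (39 − 9)/(41 − 46) = -6, so Qd = 285 − 6P.
Supply slope: (36 − 18)/(49 − 43) = 3, so Qs = 3P − 111.
Before the tax: set 285 − 6P = 3P − 111 → P* = $44, Q* = 21.
With the tax collected from consumers, demand (in seller-price terms) shifts: Qd = 285 − 6(P + 9).
New equilibrium: consumers pay $47, producers receive $38, Q = 3. (Wedge: Pb − Ps = 9.)
Burden on consumers: $3; on producers: $6. (They sum to $9.)
The less price-elastic side of the market bears the larger share of a per-unit tax.

Consumers bear $3 per prescription; producers bear $6 per prescription.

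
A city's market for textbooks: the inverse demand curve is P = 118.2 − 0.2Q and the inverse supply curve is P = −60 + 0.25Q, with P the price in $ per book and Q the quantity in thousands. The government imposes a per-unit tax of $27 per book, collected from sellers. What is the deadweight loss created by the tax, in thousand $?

Deadweight loss = $810 thousand.

Rewrite in direct form: Qd = 591 − 5P and Qs = 4P + 240.
Before the tax: set 591 − 5P = 4P + 240 → P* = $39, Q* = 396.
With the tax collected from sellers, supply shifts: Qs = 4(P − 27) + 240.
Solving gives Q = 336 with consumers paying $51 and sellers receiving $24 (the $27 wedge).
Quantity falls by |ΔQ| = |396 − 336| = 60.
DWL = ½ · t · |ΔQ| = ½ · 27 · 60 = $810.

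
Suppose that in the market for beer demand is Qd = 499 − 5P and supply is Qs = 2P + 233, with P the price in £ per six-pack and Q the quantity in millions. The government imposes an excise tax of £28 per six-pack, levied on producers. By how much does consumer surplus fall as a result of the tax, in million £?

Consumer surplus falls by £2312 million.

Without the tax, 499 − 5P = 2P + 233 gives 7P = 266, so P* = £38 and Q* = 309.
With the tax collected from producers, supply shifts: Qs = 2(P − 28) + 233.
New equilibrium: buyers pay £46, producers receive £18, Q = 269. (Wedge: Pb − Ps = 28.)
ΔCS is the trapezoid between Q = 269 and Q = 309 of height £8: ½ · (309 + 269) · 8 = £2312.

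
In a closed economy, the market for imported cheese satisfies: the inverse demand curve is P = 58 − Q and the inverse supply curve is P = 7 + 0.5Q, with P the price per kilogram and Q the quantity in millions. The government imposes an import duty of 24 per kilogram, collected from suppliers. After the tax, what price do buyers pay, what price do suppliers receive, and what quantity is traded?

Buyers pay 40; suppliers receive 16; quantity = 18.

Inverting to Q(P) form: Qd = 58 − P; Qs = 2P − 14.
Before the tax: set 58 − P = 2P − 14 → P* = 24, Q* = 34.
With the tax collected from suppliers, supply shifts: Qs = 2(P − 24) − 14.
New equilibrium: buyers pay 40, suppliers receive 16, Q = 18. (Wedge: Pb − Ps = 24.)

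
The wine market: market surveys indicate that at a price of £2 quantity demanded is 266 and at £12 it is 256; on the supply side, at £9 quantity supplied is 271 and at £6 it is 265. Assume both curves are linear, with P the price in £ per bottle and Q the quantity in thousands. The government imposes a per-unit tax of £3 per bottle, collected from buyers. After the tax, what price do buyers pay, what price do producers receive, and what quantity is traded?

Demand slope: (256 − 266)/(12 − 2) = -1, so Qd = 268 − P.
Supply slope: (265 − 271)/(6 − 9) = 2, so Qs = 2P + 253.
Before the tax: set 268 − P = 2P + 253 → P* = £5, Q* = 263.
With the tax collected from buyers, demand (in seller-price terms) shifts: Qd = 268 − (P + 3).
Solving gives Q = 261 with buyers paying £7 and producers receiving £4 (the £3 wedge).
The less price-elastic side of the market bears the larger share of a per-unit tax.

Buyers pay £7; producers receive £4; quantity = 261.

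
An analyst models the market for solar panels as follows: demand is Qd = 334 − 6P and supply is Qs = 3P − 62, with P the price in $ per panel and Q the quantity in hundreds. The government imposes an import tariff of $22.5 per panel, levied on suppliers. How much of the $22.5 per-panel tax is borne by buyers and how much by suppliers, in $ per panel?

Without the tax, 334 − 6P = 3P − 62 gives 9P = 396, so P* = $44 and Q* = 70.
With the tax collected from suppliers, supply shifts: Qs = 3(P − 22.5) − 62.
New equilibrium: buyers pay $51.5, suppliers receive $29, Q = 25. (Wedge: Pb − Ps = 22.5.)
Burden on buyers: $7.5; on suppliers: $15. (They sum to $22.5.)

Buyers bear $7.5 per panel; suppliers bear $15 per panel.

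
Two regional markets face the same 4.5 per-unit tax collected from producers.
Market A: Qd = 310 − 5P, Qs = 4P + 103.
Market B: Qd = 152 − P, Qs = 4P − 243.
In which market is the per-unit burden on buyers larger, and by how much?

Market B, by 1.6.

Market A: pre-tax P* = 23, Q* = 195; post-tax Q = 185; per-unit burden on buyers = 2.
Market B: pre-tax P* = 79, Q* = 73; post-tax Q = 69.4; per-unit burden on buyers = 3.6.
Difference: 2 vs 3.6 → market B is larger by 1.6.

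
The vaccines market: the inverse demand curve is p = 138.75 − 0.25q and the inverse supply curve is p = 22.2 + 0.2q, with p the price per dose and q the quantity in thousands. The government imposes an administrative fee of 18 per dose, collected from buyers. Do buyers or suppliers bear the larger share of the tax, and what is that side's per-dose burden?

Buyers bear the larger share: 10 per dose.

Rewrite in direct form: qd = 555 − 4p and qs = 5p − 111.
Without the tax, 555 − 4p = 5p − 111 gives 9p = 666, so p* = 74 and q* = 259.
With the tax collected from buyers, demand (in seller-price terms) shifts: qd = 555 − 4(p + 18).
New equilibrium: buyers pay 84, suppliers receive 66, q = 219. (Wedge: pb − ps = 18.)
Per-dose burden: buyers 10, suppliers 8.
Buyers take the larger share because demand is less price-elastic here (demand slope 4 vs supply slope 5).
The less price-elastic side of the market bears the larger share of a per-unit tax.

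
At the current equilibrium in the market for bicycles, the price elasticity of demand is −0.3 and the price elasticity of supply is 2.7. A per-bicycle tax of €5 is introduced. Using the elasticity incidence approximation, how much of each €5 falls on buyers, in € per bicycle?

Incidence ratio: buyers' share ≈ εs / (εs + |εd|) = 2.7 / (2.7 + 0.3) = 0.9.
So buyers bear ≈ 0.9 × €5 = €4.5; sellers bear €0.5.

Buyers bear ≈ €4.5 per bicycle.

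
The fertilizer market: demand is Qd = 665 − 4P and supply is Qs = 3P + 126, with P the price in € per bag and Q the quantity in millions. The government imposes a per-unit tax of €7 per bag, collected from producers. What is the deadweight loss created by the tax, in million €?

Deadweight loss = €42 million.

Without the tax, 665 − 4P = 3P + 126 gives 7P = 539, so P* = €77 and Q* = 357.
With the tax collected from producers, supply shifts: Qs = 3(P − 7) + 126.
Solving gives Q = 345 with buyers paying €80 and producers receiving €73 (the €7 wedge).
Quantity falls by |ΔQ| = |357 − 345| = 12.
DWL = ½ · t · |ΔQ| = ½ · 7 · 12 = €42.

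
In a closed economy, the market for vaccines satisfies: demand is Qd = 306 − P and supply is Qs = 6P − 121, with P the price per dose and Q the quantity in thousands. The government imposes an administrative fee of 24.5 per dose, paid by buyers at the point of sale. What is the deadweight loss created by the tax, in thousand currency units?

Without the tax, 306 − P = 6P − 121 gives 7P = 427, so P* = 61 and Q* = 245.
With the tax collected from buyers, demand (in seller-price terms) shifts: Qd = 306 − (P + 24.5).
New equilibrium: buyers pay 82, producers receive 57.5, Q = 224. (Wedge: Pb − Ps = 24.5.)
Quantity falls by |ΔQ| = |245 − 224| = 21.
DWL = ½ · t · |ΔQ| = ½ · 24.5 · 21 = 257.25.

Deadweight loss = 257.25 thousand.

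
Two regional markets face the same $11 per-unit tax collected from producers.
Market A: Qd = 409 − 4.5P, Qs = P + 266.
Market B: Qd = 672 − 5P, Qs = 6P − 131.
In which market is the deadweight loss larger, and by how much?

Market A: pre-tax P* = $26, Q* = 292; post-tax Q = 283; deadweight loss = $49.5.
Market B: pre-tax P* = $73, Q* = 307; post-tax Q = 277; deadweight loss = $165.
Difference: $49.5 vs $165 → market B is larger by $115.5.

Market B, by $115.5.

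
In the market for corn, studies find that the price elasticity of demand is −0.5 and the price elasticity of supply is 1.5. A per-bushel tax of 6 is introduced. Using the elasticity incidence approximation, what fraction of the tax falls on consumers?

Consumers' share ≈ 0.75.

Incidence ratio: consumers' share ≈ εs / (εs + |εd|) = 1.5 / (1.5 + 0.5) = 0.75.
Supply is the more elastic side, so consumers bear the larger share.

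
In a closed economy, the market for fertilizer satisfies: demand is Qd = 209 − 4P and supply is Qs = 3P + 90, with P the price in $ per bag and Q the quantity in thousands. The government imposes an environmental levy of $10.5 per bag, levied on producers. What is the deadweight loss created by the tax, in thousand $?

Before the tax: set 209 − 4P = 3P + 90 → P* = $17, Q* = 141.
With the tax collected from producers, supply shifts: Qs = 3(P − 10.5) + 90.
Solving gives Q = 123 with buyers paying $21.5 and producers receiving $11 (the $10.5 wedge).
Quantity falls by |ΔQ| = |141 − 123| = 18.
DWL = ½ · t · |ΔQ| = ½ · 10.5 · 18 = $94.5.

Deadweight loss = $94.5 thousand.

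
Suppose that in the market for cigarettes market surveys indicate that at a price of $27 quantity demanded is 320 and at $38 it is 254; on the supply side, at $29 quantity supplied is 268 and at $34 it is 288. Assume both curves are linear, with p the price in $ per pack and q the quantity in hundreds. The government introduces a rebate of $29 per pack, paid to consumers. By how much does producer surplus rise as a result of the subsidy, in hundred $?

Producer surplus rises by $5547.12 hundred.

Demand slope: (254 − 320)/(38 − 27) = -6, so qd = 482 − 6p.
Supply slope: (288 − 268)/(34 − 29) = 4, so qs = 4p + 152.
Without the subsidy, 482 − 6p = 4p + 152 gives 10p = 330, so p* = $33 and q* = 284.
With a per-unit subsidy paid to consumers, each effectively pays p − 29, so demand becomes qd = 482 − 6(p − 29).
Solving gives q = 353.6 with consumers paying $21.4 and producers receiving $50.4 (the $29 wedge).
ΔPS is the trapezoid between Q = 353.6 and Q = 284 of height $17.4: ½ · (284 + 353.6) · 17.4 = $5547.12.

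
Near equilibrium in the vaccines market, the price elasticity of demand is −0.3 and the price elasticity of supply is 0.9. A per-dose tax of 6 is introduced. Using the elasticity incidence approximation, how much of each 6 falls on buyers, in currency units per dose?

Buyers bear ≈ 4.5 per dose.

Incidence ratio: buyers' share ≈ εs / (εs + |εd|) = 0.9 / (0.9 + 0.3) = 0.75.
So buyers bear ≈ 0.75 × 6 = 4.5; suppliers bear 1.5.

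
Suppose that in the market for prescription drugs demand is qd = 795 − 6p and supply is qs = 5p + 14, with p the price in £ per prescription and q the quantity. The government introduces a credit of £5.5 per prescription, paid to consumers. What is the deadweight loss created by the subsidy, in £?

Deadweight loss = £41.25.

Without the subsidy, 795 − 6p = 5p + 14 gives 11p = 781, so p* = £71 and q* = 369.
With a per-unit subsidy paid to consumers, each effectively pays p − 5.5, so demand becomes qd = 795 − 6(p − 5.5).
Solving gives q = 384 with consumers paying £68.5 and producers receiving £74 (the £5.5 wedge).
Quantity rises by |ΔQ| = |369 − 384| = 15.
DWL = ½ · t · |ΔQ| = ½ · 5.5 · 15 = £41.25.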